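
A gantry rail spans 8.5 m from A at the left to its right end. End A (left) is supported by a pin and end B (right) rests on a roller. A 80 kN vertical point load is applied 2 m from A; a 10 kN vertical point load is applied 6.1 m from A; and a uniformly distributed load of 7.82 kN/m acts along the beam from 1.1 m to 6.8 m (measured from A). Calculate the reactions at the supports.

Resultant of the distributed load: 7.82 × 5.7 = 44.574 kN at 3.95 m from A.
Moments about A: B_y·8.5 − 80·2 − 10·6.1 − (7.82·5.7)·3.95 = 0 → B_y = 397.0673/8.5 = 46.7138 ≈ 46.71 kN.
ΣF_y = 0: A_y + 46.7138 − 80 − 10 − 7.82·5.7 = 0 → A_y = 87.86 kN.
ΣF_x = 0: no horizontal applied forces, so A_x = 0.

A_x = 0, A_y = 87.86 kN, B_y = 46.71 kN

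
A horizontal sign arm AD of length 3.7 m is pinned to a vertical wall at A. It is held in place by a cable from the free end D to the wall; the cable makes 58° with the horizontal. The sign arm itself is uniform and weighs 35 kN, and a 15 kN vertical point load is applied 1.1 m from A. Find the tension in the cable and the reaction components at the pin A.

ΣM about A: T·sin58°·3.7 − 35·1.85 − 15·1.1 = 0 → T = 81.25/(3.7·0.848048) = 25.8941 ≈ 25.89 kN.
ΣF_x = 0: A_x − T·cos58° = 0 → A_x = 25.8941 × 0.529919 = 13.72 kN.
ΣF_y = 0: A_y + T·sin58° − 35 − 15 = 0 → A_y = 50 − 25.8941 × 0.848048 = 28.04 kN.

T = 25.89 kN, A_x = 13.72 kN, A_y = 28.04 kN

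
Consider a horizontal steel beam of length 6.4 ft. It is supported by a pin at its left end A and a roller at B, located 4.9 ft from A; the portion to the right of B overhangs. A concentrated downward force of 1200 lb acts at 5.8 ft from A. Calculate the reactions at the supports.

Moments about A: B_y·4.9 − 1200·5.8 = 0 → B_y = 6960/4.9 = 1420.41 ≈ 1420 lb.
ΣF_y = 0: A_y + 1420.41 − 1200 = 0 → A_y = -220.4 lb.
ΣF_x = 0: no horizontal applied forces, so A_x = 0.

A_x = 0, A_y = -220.4 lb, B_y = 1420 lb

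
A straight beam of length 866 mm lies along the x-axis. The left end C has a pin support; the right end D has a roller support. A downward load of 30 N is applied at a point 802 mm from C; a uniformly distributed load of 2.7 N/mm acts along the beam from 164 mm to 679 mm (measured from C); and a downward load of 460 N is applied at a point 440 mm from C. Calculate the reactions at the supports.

Resultant of the distributed load: 2.7 × 515 = 1390.5 N at 421.5 mm from C.
Moments about C: D_y·866 − 30·802 − (2.7·515)·421.5 − 460·440 = 0 → D_y = 812555.75/866 = 938.286 ≈ 938.3 N.
ΣF_y = 0: C_y + 938.286 − 30 − 2.7·515 − 460 = 0 → C_y = 942.2 N.
ΣF_x = 0: no horizontal applied forces, so C_x = 0.

C_x = 0, C_y = 942.2 N, D_y = 938.3 N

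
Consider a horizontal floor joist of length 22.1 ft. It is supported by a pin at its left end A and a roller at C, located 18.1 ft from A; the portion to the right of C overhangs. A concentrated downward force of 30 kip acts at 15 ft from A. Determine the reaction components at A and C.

A_x = 0, A_y = 5.138 kip, C_y = 24.86 kip

Moments about A: C_y·18.1 − 30·15 = 0 → C_y = 450/18.1 = 24.8619 ≈ 24.86 kip.
ΣF_y = 0: A_y + 24.8619 − 30 = 0 → A_y = 5.138 kip.
ΣF_x = 0: no horizontal applied forces, so A_x = 0.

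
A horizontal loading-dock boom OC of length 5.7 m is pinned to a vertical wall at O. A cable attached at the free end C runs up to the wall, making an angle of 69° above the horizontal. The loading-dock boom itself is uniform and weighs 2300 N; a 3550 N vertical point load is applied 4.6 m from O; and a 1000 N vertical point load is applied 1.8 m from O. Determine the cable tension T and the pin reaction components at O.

T = 4639 N, O_x = 1662 N, O_y = 2519 N

ΣM about O: T·sin69°·5.7 − 2300·2.85 − 3550·4.6 − 1000·1.8 = 0 → T = 24685/(5.7·0.93358) = 4638.81 ≈ 4639 N.
ΣF_x = 0: O_x − T·cos69° = 0 → O_x = 4638.81 × 0.358368 = 1662 N.
ΣF_y = 0: O_y + T·sin69° − 2300 − 3550 − 1000 = 0 → O_y = 6850 − 4638.81 × 0.93358 = 2519 N.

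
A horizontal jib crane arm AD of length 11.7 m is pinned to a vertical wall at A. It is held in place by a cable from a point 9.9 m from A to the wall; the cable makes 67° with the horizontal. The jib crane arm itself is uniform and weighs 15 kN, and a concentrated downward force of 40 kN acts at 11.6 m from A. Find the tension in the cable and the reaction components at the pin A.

T = 60.55 kN, A_x = 23.66 kN, A_y = -0.7323 kN

ΣM about A: T·sin67°·9.9 − 15·5.85 − 40·11.6 = 0 → T = 551.75/(9.9·0.920505) = 60.5454 ≈ 60.55 kN.
ΣF_x = 0: A_x − T·cos67° = 0 → A_x = 60.5454 × 0.390731 = 23.66 kN.
ΣF_y = 0: A_y + T·sin67° − 15 − 40 = 0 → A_y = 55 − 60.5454 × 0.920505 = -0.7323 kN.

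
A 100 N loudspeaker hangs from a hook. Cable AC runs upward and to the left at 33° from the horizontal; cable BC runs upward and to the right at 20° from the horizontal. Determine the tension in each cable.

T_AC = 117.7 N, T_BC = 105.0 N

ΣF_x = 0: −T_AC·cos33° + T_BC·cos20° = 0 → T_BC = 0.892495·T_AC.
ΣF_y = 0: T_AC·sin33° + T_BC·sin20° = 100.
Substitute: T_AC·(0.544639 + 0.892495·0.34202) = 100 → T_AC = 117.662 ≈ 117.7 N.
Then T_BC = 0.892495 × 117.662 = 105.0 N.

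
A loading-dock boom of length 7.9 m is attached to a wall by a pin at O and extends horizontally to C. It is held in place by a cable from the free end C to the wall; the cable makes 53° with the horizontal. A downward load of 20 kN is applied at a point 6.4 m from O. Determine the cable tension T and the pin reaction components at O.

T = 20.29 kN, O_x = 12.21 kN, O_y = 3.797 kN

ΣM about O: T·sin53°·7.9 − 20·6.4 = 0 → T = 128/(7.9·0.798636) = 20.2878 ≈ 20.29 kN.
ΣF_x = 0: O_x − T·cos53° = 0 → O_x = 20.2878 × 0.601815 = 12.21 kN.
ΣF_y = 0: O_y + T·sin53° − 20 = 0 → O_y = 20 − 20.2878 × 0.798636 = 3.797 kN.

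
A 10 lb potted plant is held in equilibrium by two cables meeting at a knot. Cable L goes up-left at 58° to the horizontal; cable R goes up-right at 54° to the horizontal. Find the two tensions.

ΣF_x = 0: −T_L·cos58° + T_R·cos54° = 0 → T_R = 0.901553·T_L.
ΣF_y = 0: T_L·sin58° + T_R·sin54° = 10.
Substitute: T_L·(0.848048 + 0.901553·0.809017) = 10 → T_L = 6.33947 ≈ 6.339 lb.
Then T_R = 0.901553 × 6.33947 = 5.715 lb.

T_L = 6.339 lb, T_R = 5.715 lb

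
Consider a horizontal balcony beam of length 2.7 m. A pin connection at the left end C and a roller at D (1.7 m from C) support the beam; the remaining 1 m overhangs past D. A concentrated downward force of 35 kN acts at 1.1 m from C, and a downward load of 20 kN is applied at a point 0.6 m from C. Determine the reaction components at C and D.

C_x = 0, C_y = 25.29 kN, D_y = 29.71 kN

Moments about C: D_y·1.7 − 35·1.1 − 20·0.6 = 0 → D_y = 50.5/1.7 = 29.7059 ≈ 29.71 kN.
ΣF_y = 0: C_y + 29.7059 − 35 − 20 = 0 → C_y = 25.29 kN.
ΣF_x = 0: no horizontal applied forces, so C_x = 0.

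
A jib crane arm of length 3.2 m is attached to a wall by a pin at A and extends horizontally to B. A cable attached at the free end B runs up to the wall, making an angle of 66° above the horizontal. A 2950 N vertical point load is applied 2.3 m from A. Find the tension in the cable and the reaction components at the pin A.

T = 2321 N, A_x = 944.0 N, A_y = 829.7 N

ΣM about A: T·sin66°·3.2 − 2950·2.3 = 0 → T = 6785/(3.2·0.913545) = 2320.97 ≈ 2321 N.
ΣF_x = 0: A_x − T·cos66° = 0 → A_x = 2320.97 × 0.406737 = 944.0 N.
ΣF_y = 0: A_y + T·sin66° − 2950 = 0 → A_y = 2950 − 2320.97 × 0.913545 = 829.7 N.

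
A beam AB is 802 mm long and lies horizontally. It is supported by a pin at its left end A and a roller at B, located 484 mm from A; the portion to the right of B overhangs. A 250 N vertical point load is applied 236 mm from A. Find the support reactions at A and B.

Taking moments about A: B_y·484 − 250·236 = 0 → B_y = 59000/484 = 121.901 ≈ 121.9 N.
ΣF_y = 0: A_y + 121.901 − 250 = 0 → A_y = 128.1 N.
ΣF_x = 0: no horizontal applied forces, so A_x = 0.

A_x = 0, A_y = 128.1 N, B_y = 121.9 N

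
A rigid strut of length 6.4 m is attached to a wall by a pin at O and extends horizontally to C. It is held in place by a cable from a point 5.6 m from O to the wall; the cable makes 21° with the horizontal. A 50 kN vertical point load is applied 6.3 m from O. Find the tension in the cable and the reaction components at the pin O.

ΣM about O: T·sin21°·5.6 − 50·6.3 = 0 → T = 315/(5.6·0.358368) = 156.962 ≈ 157.0 kN.
ΣF_x = 0: O_x − T·cos21° = 0 → O_x = 156.962 × 0.93358 = 146.5 kN.
ΣF_y = 0: O_y + T·sin21° − 50 = 0 → O_y = 50 − 156.962 × 0.358368 = -6.250 kN.

T = 157.0 kN, O_x = 146.5 kN, O_y = -6.250 kN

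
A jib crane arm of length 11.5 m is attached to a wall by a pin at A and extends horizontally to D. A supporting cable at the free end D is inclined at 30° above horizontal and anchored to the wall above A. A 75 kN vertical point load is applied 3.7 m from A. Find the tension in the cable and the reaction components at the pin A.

T = 48.26 kN, A_x = 41.80 kN, A_y = 50.87 kN

ΣM about A: T·sin30°·11.5 − 75·3.7 = 0 → T = 277.5/(11.5·0.5) = 48.2609 ≈ 48.26 kN.
ΣF_x = 0: A_x − T·cos30° = 0 → A_x = 48.2609 × 0.866025 = 41.80 kN.
ΣF_y = 0: A_y + T·sin30° − 75 = 0 → A_y = 75 − 48.2609 × 0.5 = 50.87 kN.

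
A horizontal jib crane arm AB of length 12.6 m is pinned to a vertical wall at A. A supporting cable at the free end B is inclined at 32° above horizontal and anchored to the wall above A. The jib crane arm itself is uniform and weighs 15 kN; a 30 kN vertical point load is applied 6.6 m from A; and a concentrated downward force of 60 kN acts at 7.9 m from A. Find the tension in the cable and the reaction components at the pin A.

T = 114.8 kN, A_x = 97.35 kN, A_y = 44.17 kN

ΣM about A: T·sin32°·12.6 − 15·6.3 − 30·6.6 − 60·7.9 = 0 → T = 766.5/(12.6·0.529919) = 114.797 ≈ 114.8 kN.
ΣF_x = 0: A_x − T·cos32° = 0 → A_x = 114.797 × 0.848048 = 97.35 kN.
ΣF_y = 0: A_y + T·sin32° − 15 − 30 − 60 = 0 → A_y = 105 − 114.797 × 0.529919 = 44.17 kN.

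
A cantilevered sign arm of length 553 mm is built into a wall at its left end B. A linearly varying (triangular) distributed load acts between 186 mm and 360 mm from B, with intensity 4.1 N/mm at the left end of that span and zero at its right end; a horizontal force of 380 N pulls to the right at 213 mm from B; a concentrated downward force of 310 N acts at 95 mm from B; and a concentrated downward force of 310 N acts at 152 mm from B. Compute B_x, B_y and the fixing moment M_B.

B_x = -380.0 N, B_y = 976.7 N, M_B = 163600 N·mm

Resultant of the triangular load: ½ × 4.1 × 174 = 356.7 N, acting at 244 mm from B (one-third of the span from the peak).
ΣF_x = 0: B_x + 380 = 0 → B_x = -380.0 N.
ΣF_y = 0: B_y − ½·4.1·174 − 310 − 310 = 0 → B_y = 976.7 N.
ΣM about B: M_B − (½·4.1·174)·244 − 310·95 − 310·152 = 0 → M_B = 163600 N·mm.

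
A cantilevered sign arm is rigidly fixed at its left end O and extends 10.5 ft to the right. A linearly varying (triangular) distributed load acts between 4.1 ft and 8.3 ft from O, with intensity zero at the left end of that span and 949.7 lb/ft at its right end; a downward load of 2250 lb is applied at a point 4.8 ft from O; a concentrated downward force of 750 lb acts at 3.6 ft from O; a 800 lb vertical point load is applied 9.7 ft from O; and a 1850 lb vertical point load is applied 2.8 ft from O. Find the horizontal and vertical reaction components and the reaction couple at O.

O_x = 0, O_y = 7644 lb, M_O = 40200 lb·ft

Resultant of the triangular load: ½ × 949.7 × 4.2 = 1994.37 lb, acting at 6.9 ft from O (one-third of the span from the peak).
ΣF_x = 0: O_x = 0.
ΣF_y = 0: O_y − ½·949.7·4.2 − 2250 − 750 − 800 − 1850 = 0 → O_y = 7644 lb.
ΣM about O: M_O − (½·949.7·4.2)·6.9 − 2250·4.8 − 750·3.6 − 800·9.7 − 1850·2.8 = 0 → M_O = 40200 lb·ft.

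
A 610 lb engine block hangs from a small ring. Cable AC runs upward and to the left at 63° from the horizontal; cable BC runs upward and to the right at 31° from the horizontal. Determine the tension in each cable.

T_AC = 524.1 lb, T_BC = 277.6 lb

ΣF_x = 0: −T_AC·cos63° + T_BC·cos31° = 0 → T_BC = 0.52964·T_AC.
ΣF_y = 0: T_AC·sin63° + T_BC·sin31° = 610.
Substitute: T_AC·(0.891007 + 0.52964·0.515038) = 610 → T_AC = 524.149 ≈ 524.1 lb.
Then T_BC = 0.52964 × 524.149 = 277.6 lb.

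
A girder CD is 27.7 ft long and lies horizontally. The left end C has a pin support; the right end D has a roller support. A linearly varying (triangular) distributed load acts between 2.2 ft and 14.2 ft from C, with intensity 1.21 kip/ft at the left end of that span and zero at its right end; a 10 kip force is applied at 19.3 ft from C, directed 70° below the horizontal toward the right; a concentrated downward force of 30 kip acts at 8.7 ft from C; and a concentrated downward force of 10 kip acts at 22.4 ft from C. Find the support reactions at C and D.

C_x = -3.420 kip, C_y = 30.98 kip, D_y = 25.68 kip

Resultant of the triangular load: ½ × 1.21 × 12 = 7.26 kip, acting at 6.2 ft from C (one-third of the span from the peak).
Taking moments about C: D_y·27.7 − (½·1.21·12)·6.2 − 10·sin70°·19.3 − 30·8.7 − 10·22.4 = 0 → D_y = 711.373/27.7 = 25.6813 ≈ 25.68 kip.
ΣF_y = 0: C_y + 25.6813 − ½·1.21·12 − 10·sin70° − 30 − 10 = 0 → C_y = 30.98 kip.
ΣF_x = 0: C_x + 10·cos70° = 0 → C_x = -3.420 kip.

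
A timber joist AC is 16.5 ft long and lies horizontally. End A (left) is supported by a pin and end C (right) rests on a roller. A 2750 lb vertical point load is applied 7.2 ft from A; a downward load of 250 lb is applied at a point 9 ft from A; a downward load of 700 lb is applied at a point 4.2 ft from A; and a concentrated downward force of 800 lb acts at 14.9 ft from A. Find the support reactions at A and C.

A_x = 0, A_y = 2263 lb, C_y = 2237 lb

Moments about A: C_y·16.5 − 2750·7.2 − 250·9 − 700·4.2 − 800·14.9 = 0 → C_y = 36910/16.5 = 2236.97 ≈ 2237 lb.
ΣF_y = 0: A_y + 2236.97 − 2750 − 250 − 700 − 800 = 0 → A_y = 2263 lb.
ΣF_x = 0: no horizontal applied forces, so A_x = 0.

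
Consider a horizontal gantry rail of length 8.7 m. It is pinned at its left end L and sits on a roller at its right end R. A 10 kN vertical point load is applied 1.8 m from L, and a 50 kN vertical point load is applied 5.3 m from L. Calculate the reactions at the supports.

Moments about L: R_y·8.7 − 10·1.8 − 50·5.3 = 0 → R_y = 283/8.7 = 32.5287 ≈ 32.53 kN.
ΣF_y = 0: L_y + 32.5287 − 10 − 50 = 0 → L_y = 27.47 kN.
ΣF_x = 0: no horizontal applied forces, so L_x = 0.

L_x = 0, L_y = 27.47 kN, R_y = 32.53 kN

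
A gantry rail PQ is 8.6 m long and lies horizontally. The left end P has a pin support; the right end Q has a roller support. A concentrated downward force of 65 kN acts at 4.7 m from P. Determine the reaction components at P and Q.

Taking moments about P: Q_y·8.6 − 65·4.7 = 0 → Q_y = 305.5/8.6 = 35.5233 ≈ 35.52 kN.
ΣF_y = 0: P_y + 35.5233 − 65 = 0 → P_y = 29.48 kN.
ΣF_x = 0: no horizontal applied forces, so P_x = 0.

P_x = 0, P_y = 29.48 kN, Q_y = 35.52 kN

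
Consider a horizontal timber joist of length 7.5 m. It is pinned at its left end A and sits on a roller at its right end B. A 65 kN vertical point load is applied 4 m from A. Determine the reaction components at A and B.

Taking moments about A: B_y·7.5 − 65·4 = 0 → B_y = 260/7.5 = 34.6667 ≈ 34.67 kN.
ΣF_y = 0: A_y + 34.6667 − 65 = 0 → A_y = 30.33 kN.
ΣF_x = 0: no horizontal applied forces, so A_x = 0.

A_x = 0, A_y = 30.33 kN, B_y = 34.67 kN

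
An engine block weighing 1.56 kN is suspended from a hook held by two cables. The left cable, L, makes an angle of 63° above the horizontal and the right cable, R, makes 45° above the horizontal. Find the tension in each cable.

T_L = 1.160 kN, T_R = 0.7447 kN

ΣF_x = 0: −T_L·cos63° + T_R·cos45° = 0 → T_R = 0.64204·T_L.
ΣF_y = 0: T_L·sin63° + T_R·sin45° = 1.56.
Substitute: T_L·(0.891007 + 0.64204·0.707107) = 1.56 → T_L = 1.15985 ≈ 1.160 kN.
Then T_R = 0.64204 × 1.15985 = 0.7447 kN.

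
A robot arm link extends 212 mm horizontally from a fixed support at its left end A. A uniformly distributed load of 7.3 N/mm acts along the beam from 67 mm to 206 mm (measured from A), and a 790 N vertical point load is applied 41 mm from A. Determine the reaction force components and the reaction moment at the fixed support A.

A_x = 0, A_y = 1805 N, M_A = 170900 N·mm

Resultant of the distributed load: 7.3 × 139 = 1014.7 N at 136.5 mm from A.
ΣF_x = 0: A_x = 0.
ΣF_y = 0: A_y − 7.3·139 − 790 = 0 → A_y = 1805 N.
ΣM about A: M_A − (7.3·139)·136.5 − 790·41 = 0 → M_A = 170900 N·mm.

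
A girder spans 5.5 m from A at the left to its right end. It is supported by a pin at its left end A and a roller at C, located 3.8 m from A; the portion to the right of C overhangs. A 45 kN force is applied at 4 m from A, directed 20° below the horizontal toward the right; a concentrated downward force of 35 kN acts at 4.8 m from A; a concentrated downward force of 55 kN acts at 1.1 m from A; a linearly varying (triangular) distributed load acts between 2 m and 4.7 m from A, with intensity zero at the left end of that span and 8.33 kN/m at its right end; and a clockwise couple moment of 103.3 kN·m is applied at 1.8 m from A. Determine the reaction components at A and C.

Resultant of the triangular load: ½ × 8.33 × 2.7 = 11.2455 kN, acting at 3.8 m from A (one-third of the span from the peak).
Moments about A: C_y·3.8 − 45·sin20°·4 − 35·4.8 − 55·1.1 − (½·8.33·2.7)·3.8 − 103.3 = 0 → C_y = 436.097/3.8 = 114.762 ≈ 114.8 kN.
ΣF_y = 0: A_y + 114.762 − 45·sin20° − 35 − 55 − ½·8.33·2.7 = 0 → A_y = 1.874 kN.
ΣF_x = 0: A_x + 45·cos20° = 0 → A_x = -42.29 kN.

A_x = -42.29 kN, A_y = 1.874 kN, C_y = 114.8 kN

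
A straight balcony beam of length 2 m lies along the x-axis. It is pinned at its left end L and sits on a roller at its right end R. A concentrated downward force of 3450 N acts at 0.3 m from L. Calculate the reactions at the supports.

L_x = 0, L_y = 2932 N, R_y = 517.5 N

Moments about L: R_y·2 − 3450·0.3 = 0 → R_y = 1035/2 = 517.5 N.
ΣF_y = 0: L_y + 517.5 − 3450 = 0 → L_y = 2932 N.
ΣF_x = 0: no horizontal applied forces, so L_x = 0.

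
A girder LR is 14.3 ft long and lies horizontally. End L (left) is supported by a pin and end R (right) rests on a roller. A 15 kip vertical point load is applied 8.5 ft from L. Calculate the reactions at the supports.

L_x = 0, L_y = 6.084 kip, R_y = 8.916 kip

Taking moments about L: R_y·14.3 − 15·8.5 = 0 → R_y = 127.5/14.3 = 8.91608 ≈ 8.916 kip.
ΣF_y = 0: L_y + 8.91608 − 15 = 0 → L_y = 6.084 kip.
ΣF_x = 0: no horizontal applied forces, so L_x = 0.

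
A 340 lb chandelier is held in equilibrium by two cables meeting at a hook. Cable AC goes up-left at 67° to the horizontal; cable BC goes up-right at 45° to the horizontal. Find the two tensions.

ΣF_x = 0: −T_AC·cos67° + T_BC·cos45° = 0 → T_BC = 0.552577·T_AC.
ΣF_y = 0: T_AC·sin67° + T_BC·sin45° = 340.
Substitute: T_AC·(0.920505 + 0.552577·0.707107) = 340 → T_AC = 259.297 ≈ 259.3 lb.
Then T_BC = 0.552577 × 259.297 = 143.3 lb.

T_AC = 259.3 lb, T_BC = 143.3 lb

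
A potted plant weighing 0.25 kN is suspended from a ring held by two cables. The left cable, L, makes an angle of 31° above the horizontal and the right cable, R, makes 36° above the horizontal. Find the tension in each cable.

T_L = 0.2197 kN, T_R = 0.2328 kN

ΣF_x = 0: −T_L·cos31° + T_R·cos36° = 0 → T_R = 1.05952·T_L.
ΣF_y = 0: T_L·sin31° + T_R·sin36° = 0.25.
Substitute: T_L·(0.515038 + 1.05952·0.587785) = 0.25 → T_L = 0.219721 ≈ 0.2197 kN.
Then T_R = 1.05952 × 0.219721 = 0.2328 kN.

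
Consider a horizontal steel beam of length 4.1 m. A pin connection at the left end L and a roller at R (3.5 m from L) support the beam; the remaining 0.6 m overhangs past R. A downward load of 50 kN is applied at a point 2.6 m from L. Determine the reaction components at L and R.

Moments about L: R_y·3.5 − 50·2.6 = 0 → R_y = 130/3.5 = 37.1429 ≈ 37.14 kN.
ΣF_y = 0: L_y + 37.1429 − 50 = 0 → L_y = 12.86 kN.
ΣF_x = 0: no horizontal applied forces, so L_x = 0.

L_x = 0, L_y = 12.86 kN, R_y = 37.14 kN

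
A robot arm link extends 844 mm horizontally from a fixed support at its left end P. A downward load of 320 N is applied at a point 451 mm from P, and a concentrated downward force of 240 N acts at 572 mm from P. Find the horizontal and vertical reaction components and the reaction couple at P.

ΣF_x = 0: P_x = 0.
ΣF_y = 0: P_y − 320 − 240 = 0 → P_y = 560.0 N.
ΣM about P: M_P − 320·451 − 240·572 = 0 → M_P = 281600 N·mm.

P_x = 0, P_y = 560.0 N, M_P = 281600 N·mm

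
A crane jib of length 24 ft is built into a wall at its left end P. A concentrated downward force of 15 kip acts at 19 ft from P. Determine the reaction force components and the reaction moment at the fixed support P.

P_x = 0, P_y = 15.00 kip, M_P = 285.0 kip·ft

ΣF_x = 0: P_x = 0.
ΣF_y = 0: P_y − 15 = 0 → P_y = 15.00 kip.
ΣM about P: M_P − 15·19 = 0 → M_P = 285.0 kip·ft.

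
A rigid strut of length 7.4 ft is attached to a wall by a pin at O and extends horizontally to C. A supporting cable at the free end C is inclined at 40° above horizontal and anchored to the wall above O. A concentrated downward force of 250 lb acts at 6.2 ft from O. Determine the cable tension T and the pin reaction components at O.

ΣM about O: T·sin40°·7.4 − 250·6.2 = 0 → T = 1550/(7.4·0.642788) = 325.861 ≈ 325.9 lb.
ΣF_x = 0: O_x − T·cos40° = 0 → O_x = 325.861 × 0.766044 = 249.6 lb.
ΣF_y = 0: O_y + T·sin40° − 250 = 0 → O_y = 250 − 325.861 × 0.642788 = 40.54 lb.

T = 325.9 lb, O_x = 249.6 lb, O_y = 40.54 lb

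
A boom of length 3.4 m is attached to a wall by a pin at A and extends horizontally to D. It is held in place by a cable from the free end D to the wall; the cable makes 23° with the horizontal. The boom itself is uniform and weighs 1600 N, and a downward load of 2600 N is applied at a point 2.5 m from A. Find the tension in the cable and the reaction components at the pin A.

ΣM about A: T·sin23°·3.4 − 1600·1.7 − 2600·2.5 = 0 → T = 9220/(3.4·0.390731) = 6940.23 ≈ 6940 N.
ΣF_x = 0: A_x − T·cos23° = 0 → A_x = 6940.23 × 0.920505 = 6389 N.
ΣF_y = 0: A_y + T·sin23° − 1600 − 2600 = 0 → A_y = 4200 − 6940.23 × 0.390731 = 1488 N.

T = 6940 N, A_x = 6389 N, A_y = 1488 N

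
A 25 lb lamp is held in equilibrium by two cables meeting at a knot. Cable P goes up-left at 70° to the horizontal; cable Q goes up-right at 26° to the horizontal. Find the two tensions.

T_P = 22.59 lb, T_Q = 8.598 lb

ΣF_x = 0: −T_P·cos70° + T_Q·cos26° = 0 → T_Q = 0.380532·T_P.
ΣF_y = 0: T_P·sin70° + T_Q·sin26° = 25.
Substitute: T_P·(0.939693 + 0.380532·0.438371) = 25 → T_P = 22.5936 ≈ 22.59 lb.
Then T_Q = 0.380532 × 22.5936 = 8.598 lb.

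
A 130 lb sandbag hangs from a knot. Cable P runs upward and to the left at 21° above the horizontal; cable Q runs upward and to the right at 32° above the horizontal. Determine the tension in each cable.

T_P = 138.0 lb, T_Q = 152.0 lb

ΣF_x = 0: −T_P·cos21° + T_Q·cos32° = 0 → T_Q = 1.10086·T_P.
ΣF_y = 0: T_P·sin21° + T_Q·sin32° = 130.
Substitute: T_P·(0.358368 + 1.10086·0.529919) = 130 → T_P = 138.043 ≈ 138.0 lb.
Then T_Q = 1.10086 × 138.043 = 152.0 lb.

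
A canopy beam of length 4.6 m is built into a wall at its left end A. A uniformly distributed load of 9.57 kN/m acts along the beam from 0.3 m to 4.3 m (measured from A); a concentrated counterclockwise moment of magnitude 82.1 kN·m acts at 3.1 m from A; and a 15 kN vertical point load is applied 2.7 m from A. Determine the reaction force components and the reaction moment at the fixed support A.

Resultant of the distributed load: 9.57 × 4 = 38.28 kN at 2.3 m from A.
ΣF_x = 0: A_x = 0.
ΣF_y = 0: A_y − 9.57·4 − 15 = 0 → A_y = 53.28 kN.
ΣM about A: M_A − (9.57·4)·2.3 + 82.1 − 15·2.7 = 0 → M_A = 46.44 kN·m.

A_x = 0, A_y = 53.28 kN, M_A = 46.44 kN·m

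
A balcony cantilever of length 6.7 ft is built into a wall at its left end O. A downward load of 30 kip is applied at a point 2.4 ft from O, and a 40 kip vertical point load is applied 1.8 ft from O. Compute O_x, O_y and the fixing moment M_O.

O_x = 0, O_y = 70.00 kip, M_O = 144.0 kip·ft

ΣF_x = 0: O_x = 0.
ΣF_y = 0: O_y − 30 − 40 = 0 → O_y = 70.00 kip.
ΣM about O: M_O − 30·2.4 − 40·1.8 = 0 → M_O = 144.0 kip·ft.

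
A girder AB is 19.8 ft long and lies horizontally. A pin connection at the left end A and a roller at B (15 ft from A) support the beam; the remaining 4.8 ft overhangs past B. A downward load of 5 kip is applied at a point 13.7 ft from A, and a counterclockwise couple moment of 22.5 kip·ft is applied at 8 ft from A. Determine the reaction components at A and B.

A_x = 0, A_y = 1.933 kip, B_y = 3.067 kip

ΣM about A: B_y·15 − 5·13.7 + 22.5 = 0 → B_y = 46/15 = 3.06667 ≈ 3.067 kip.
ΣF_y = 0: A_y + 3.06667 − 5 = 0 → A_y = 1.933 kip.
ΣF_x = 0: no horizontal applied forces, so A_x = 0.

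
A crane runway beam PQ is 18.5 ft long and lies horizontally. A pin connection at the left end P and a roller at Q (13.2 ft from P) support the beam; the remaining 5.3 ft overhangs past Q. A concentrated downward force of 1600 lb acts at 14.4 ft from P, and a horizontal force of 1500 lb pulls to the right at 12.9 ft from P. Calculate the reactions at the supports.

ΣM about P: Q_y·13.2 − 1600·14.4 = 0 → Q_y = 23040/13.2 = 1745.45 ≈ 1745 lb.
ΣF_y = 0: P_y + 1745.45 − 1600 = 0 → P_y = -145.5 lb.
ΣF_x = 0: P_x + 1500 = 0 → P_x = -1500 lb.

P_x = -1500 lb, P_y = -145.5 lb, Q_y = 1745 lb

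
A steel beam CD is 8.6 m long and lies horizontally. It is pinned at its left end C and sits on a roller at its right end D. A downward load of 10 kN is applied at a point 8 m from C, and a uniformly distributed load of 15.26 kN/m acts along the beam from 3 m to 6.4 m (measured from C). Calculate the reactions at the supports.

Resultant of the distributed load: 15.26 × 3.4 = 51.884 kN at 4.7 m from C.
Moments about C: D_y·8.6 − 10·8 − (15.26·3.4)·4.7 = 0 → D_y = 323.8548/8.6 = 37.6575 ≈ 37.66 kN.
ΣF_y = 0: C_y + 37.6575 − 10 − 15.26·3.4 = 0 → C_y = 24.23 kN.
ΣF_x = 0: no horizontal applied forces, so C_x = 0.

C_x = 0, C_y = 24.23 kN, D_y = 37.66 kN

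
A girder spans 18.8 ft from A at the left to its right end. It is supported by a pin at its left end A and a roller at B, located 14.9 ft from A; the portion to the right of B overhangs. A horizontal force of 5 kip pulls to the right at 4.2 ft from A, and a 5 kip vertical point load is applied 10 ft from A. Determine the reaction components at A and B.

Taking moments about A: B_y·14.9 − 5·10 = 0 → B_y = 50/14.9 = 3.3557 ≈ 3.356 kip.
ΣF_y = 0: A_y + 3.3557 − 5 = 0 → A_y = 1.644 kip.
ΣF_x = 0: A_x + 5 = 0 → A_x = -5.000 kip.

A_x = -5.000 kip, A_y = 1.644 kip, B_y = 3.356 kip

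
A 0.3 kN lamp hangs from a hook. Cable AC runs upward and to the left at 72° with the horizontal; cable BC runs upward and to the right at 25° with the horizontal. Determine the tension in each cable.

T_AC = 0.2739 kN, T_BC = 0.09340 kN

ΣF_x = 0: −T_AC·cos72° + T_BC·cos25° = 0 → T_BC = 0.340963·T_AC.
ΣF_y = 0: T_AC·sin72° + T_BC·sin25° = 0.3.
Substitute: T_AC·(0.951057 + 0.340963·0.422618) = 0.3 → T_AC = 0.273934 ≈ 0.2739 kN.
Then T_BC = 0.340963 × 0.273934 = 0.09340 kN.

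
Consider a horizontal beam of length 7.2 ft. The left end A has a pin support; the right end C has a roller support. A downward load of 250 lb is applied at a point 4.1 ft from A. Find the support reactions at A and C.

Moments about A: C_y·7.2 − 250·4.1 = 0 → C_y = 1025/7.2 = 142.361 ≈ 142.4 lb.
ΣF_y = 0: A_y + 142.361 − 250 = 0 → A_y = 107.6 lb.
ΣF_x = 0: no horizontal applied forces, so A_x = 0.

A_x = 0, A_y = 107.6 lb, C_y = 142.4 lb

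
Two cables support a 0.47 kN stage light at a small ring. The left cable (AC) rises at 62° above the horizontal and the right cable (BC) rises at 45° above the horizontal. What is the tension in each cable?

T_AC = 0.3475 kN, T_BC = 0.2307 kN

ΣF_x = 0: −T_AC·cos62° + T_BC·cos45° = 0 → T_BC = 0.663933·T_AC.
ΣF_y = 0: T_AC·sin62° + T_BC·sin45° = 0.47.
Substitute: T_AC·(0.882948 + 0.663933·0.707107) = 0.47 → T_AC = 0.347525 ≈ 0.3475 kN.
Then T_BC = 0.663933 × 0.347525 = 0.2307 kN.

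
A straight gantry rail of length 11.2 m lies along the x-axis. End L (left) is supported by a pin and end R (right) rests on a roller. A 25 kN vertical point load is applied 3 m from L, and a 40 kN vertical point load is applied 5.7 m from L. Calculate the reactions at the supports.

Moments about L: R_y·11.2 − 25·3 − 40·5.7 = 0 → R_y = 303/11.2 = 27.0536 ≈ 27.05 kN.
ΣF_y = 0: L_y + 27.0536 − 25 − 40 = 0 → L_y = 37.95 kN.
ΣF_x = 0: no horizontal applied forces, so L_x = 0.

L_x = 0, L_y = 37.95 kN, R_y = 27.05 kN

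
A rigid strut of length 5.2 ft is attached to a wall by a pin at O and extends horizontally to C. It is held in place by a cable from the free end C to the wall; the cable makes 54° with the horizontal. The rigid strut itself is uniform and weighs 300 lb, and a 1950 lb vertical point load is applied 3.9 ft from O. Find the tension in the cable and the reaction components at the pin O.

T = 1993 lb, O_x = 1172 lb, O_y = 637.5 lb

ΣM about O: T·sin54°·5.2 − 300·2.6 − 1950·3.9 = 0 → T = 8385/(5.2·0.809017) = 1993.16 ≈ 1993 lb.
ΣF_x = 0: O_x − T·cos54° = 0 → O_x = 1993.16 × 0.587785 = 1172 lb.
ΣF_y = 0: O_y + T·sin54° − 300 − 1950 = 0 → O_y = 2250 − 1993.16 × 0.809017 = 637.5 lb.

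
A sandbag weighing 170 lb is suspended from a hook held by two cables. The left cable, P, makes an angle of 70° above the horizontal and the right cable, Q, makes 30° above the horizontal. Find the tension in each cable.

ΣF_x = 0: −T_P·cos70° + T_Q·cos30° = 0 → T_Q = 0.394931·T_P.
ΣF_y = 0: T_P·sin70° + T_Q·sin30° = 170.
Substitute: T_P·(0.939693 + 0.394931·0.5) = 170 → T_P = 149.495 ≈ 149.5 lb.
Then T_Q = 0.394931 × 149.495 = 59.04 lb.

T_P = 149.5 lb, T_Q = 59.04 lb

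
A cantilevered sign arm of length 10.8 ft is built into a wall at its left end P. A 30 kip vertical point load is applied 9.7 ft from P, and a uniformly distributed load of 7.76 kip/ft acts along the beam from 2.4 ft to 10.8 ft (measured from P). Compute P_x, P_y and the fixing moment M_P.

P_x = 0, P_y = 95.18 kip, M_P = 721.2 kip·ft

Resultant of the distributed load: 7.76 × 8.4 = 65.184 kip at 6.6 ft from P.
ΣF_x = 0: P_x = 0.
ΣF_y = 0: P_y − 30 − 7.76·8.4 = 0 → P_y = 95.18 kip.
ΣM about P: M_P − 30·9.7 − (7.76·8.4)·6.6 = 0 → M_P = 721.2 kip·ft.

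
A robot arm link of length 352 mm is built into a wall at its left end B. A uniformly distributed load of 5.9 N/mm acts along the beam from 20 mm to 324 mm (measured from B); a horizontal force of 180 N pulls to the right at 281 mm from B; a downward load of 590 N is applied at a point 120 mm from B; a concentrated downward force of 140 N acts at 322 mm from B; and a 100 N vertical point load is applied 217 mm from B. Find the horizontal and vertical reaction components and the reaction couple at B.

Resultant of the distributed load: 5.9 × 304 = 1793.6 N at 172 mm from B.
ΣF_x = 0: B_x + 180 = 0 → B_x = -180.0 N.
ΣF_y = 0: B_y − 5.9·304 − 590 − 140 − 100 = 0 → B_y = 2624 N.
ΣM about B: M_B − (5.9·304)·172 − 590·120 − 140·322 − 100·217 = 0 → M_B = 446100 N·mm.

B_x = -180.0 N, B_y = 2624 N, M_B = 446100 N·mm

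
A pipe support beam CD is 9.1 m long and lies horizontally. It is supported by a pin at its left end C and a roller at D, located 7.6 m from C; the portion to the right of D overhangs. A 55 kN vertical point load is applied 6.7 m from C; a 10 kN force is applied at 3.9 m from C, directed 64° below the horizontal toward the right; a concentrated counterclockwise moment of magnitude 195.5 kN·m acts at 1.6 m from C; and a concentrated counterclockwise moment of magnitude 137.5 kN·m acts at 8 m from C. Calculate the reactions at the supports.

C_x = -4.384 kN, C_y = 54.70 kN, D_y = 9.283 kN

ΣM about C: D_y·7.6 − 55·6.7 − 10·sin64°·3.9 + 195.5 + 137.5 = 0 → D_y = 70.553/7.6 = 9.28329 ≈ 9.283 kN.
ΣF_y = 0: C_y + 9.28329 − 55 − 10·sin64° = 0 → C_y = 54.70 kN.
ΣF_x = 0: C_x + 10·cos64° = 0 → C_x = -4.384 kN.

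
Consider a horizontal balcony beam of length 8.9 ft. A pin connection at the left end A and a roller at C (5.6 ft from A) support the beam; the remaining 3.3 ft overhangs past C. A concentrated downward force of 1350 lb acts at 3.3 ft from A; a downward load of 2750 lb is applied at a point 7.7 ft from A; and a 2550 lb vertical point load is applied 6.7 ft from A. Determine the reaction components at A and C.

Taking moments about A: C_y·5.6 − 1350·3.3 − 2750·7.7 − 2550·6.7 = 0 → C_y = 42715/5.6 = 7627.68 ≈ 7628 lb.
ΣF_y = 0: A_y + 7627.68 − 1350 − 2750 − 2550 = 0 → A_y = -977.7 lb.
ΣF_x = 0: no horizontal applied forces, so A_x = 0.

A_x = 0, A_y = -977.7 lb, C_y = 7628 lb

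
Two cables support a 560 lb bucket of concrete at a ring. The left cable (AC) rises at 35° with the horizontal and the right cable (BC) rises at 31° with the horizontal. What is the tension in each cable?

ΣF_x = 0: −T_AC·cos35° + T_BC·cos31° = 0 → T_BC = 0.95565·T_AC.
ΣF_y = 0: T_AC·sin35° + T_BC·sin31° = 560.
Substitute: T_AC·(0.573576 + 0.95565·0.515038) = 560 → T_AC = 525.441 ≈ 525.4 lb.
Then T_BC = 0.95565 × 525.441 = 502.1 lb.

T_AC = 525.4 lb, T_BC = 502.1 lb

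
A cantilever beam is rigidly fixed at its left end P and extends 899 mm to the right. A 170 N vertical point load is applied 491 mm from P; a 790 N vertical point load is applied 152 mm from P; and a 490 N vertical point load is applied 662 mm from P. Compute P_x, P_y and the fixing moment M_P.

P_x = 0, P_y = 1450 N, M_P = 527900 N·mm

ΣF_x = 0: P_x = 0.
ΣF_y = 0: P_y − 170 − 790 − 490 = 0 → P_y = 1450 N.
ΣM about P: M_P − 170·491 − 790·152 − 490·662 = 0 → M_P = 527900 N·mm.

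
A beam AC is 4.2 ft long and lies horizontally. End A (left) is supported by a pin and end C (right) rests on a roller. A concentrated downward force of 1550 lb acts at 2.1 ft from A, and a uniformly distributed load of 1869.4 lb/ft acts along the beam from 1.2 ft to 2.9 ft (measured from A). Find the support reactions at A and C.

A_x = 0, A_y = 2402 lb, C_y = 2326 lb

Resultant of the distributed load: 1869.4 × 1.7 = 3177.98 lb at 2.05 ft from A.
ΣM about A: C_y·4.2 − 1550·2.1 − (1869.4·1.7)·2.05 = 0 → C_y = 9769.859/4.2 = 2326.16 ≈ 2326 lb.
ΣF_y = 0: A_y + 2326.16 − 1550 − 1869.4·1.7 = 0 → A_y = 2402 lb.
ΣF_x = 0: no horizontal applied forces, so A_x = 0.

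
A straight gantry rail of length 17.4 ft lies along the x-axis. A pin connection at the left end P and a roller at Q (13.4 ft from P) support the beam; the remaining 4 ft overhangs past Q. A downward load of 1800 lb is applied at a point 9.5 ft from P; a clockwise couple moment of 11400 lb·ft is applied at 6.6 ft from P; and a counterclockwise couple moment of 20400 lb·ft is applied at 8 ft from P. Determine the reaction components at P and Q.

P_x = 0, P_y = 1196 lb, Q_y = 604.5 lb

Taking moments about P: Q_y·13.4 − 1800·9.5 − 11400 + 20400 = 0 → Q_y = 8100/13.4 = 604.478 ≈ 604.5 lb.
ΣF_y = 0: P_y + 604.478 − 1800 = 0 → P_y = 1196 lb.
ΣF_x = 0: no horizontal applied forces, so P_x = 0.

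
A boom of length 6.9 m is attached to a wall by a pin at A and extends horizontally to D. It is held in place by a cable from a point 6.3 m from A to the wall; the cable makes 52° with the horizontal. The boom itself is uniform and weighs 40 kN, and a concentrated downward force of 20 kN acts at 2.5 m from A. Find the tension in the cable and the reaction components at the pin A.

ΣM about A: T·sin52°·6.3 − 40·3.45 − 20·2.5 = 0 → T = 188/(6.3·0.788011) = 37.8691 ≈ 37.87 kN.
ΣF_x = 0: A_x − T·cos52° = 0 → A_x = 37.8691 × 0.615661 = 23.31 kN.
ΣF_y = 0: A_y + T·sin52° − 40 − 20 = 0 → A_y = 60 − 37.8691 × 0.788011 = 30.16 kN.

T = 37.87 kN, A_x = 23.31 kN, A_y = 30.16 kN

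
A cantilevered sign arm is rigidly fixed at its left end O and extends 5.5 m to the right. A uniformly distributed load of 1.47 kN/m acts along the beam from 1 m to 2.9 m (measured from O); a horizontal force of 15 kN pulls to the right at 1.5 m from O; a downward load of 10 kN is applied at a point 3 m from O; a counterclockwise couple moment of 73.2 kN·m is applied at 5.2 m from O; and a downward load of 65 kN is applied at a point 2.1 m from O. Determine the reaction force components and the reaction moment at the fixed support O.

Resultant of the distributed load: 1.47 × 1.9 = 2.793 kN at 1.95 m from O.
ΣF_x = 0: O_x + 15 = 0 → O_x = -15.00 kN.
ΣF_y = 0: O_y − 1.47·1.9 − 10 − 65 = 0 → O_y = 77.79 kN.
ΣM about O: M_O − (1.47·1.9)·1.95 − 10·3 + 73.2 − 65·2.1 = 0 → M_O = 98.75 kN·m.

O_x = -15.00 kN, O_y = 77.79 kN, M_O = 98.75 kN·m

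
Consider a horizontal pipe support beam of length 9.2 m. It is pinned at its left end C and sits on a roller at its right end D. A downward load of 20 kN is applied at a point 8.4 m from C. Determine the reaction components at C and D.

C_x = 0, C_y = 1.739 kN, D_y = 18.26 kN

Moments about C: D_y·9.2 − 20·8.4 = 0 → D_y = 168/9.2 = 18.2609 ≈ 18.26 kN.
ΣF_y = 0: C_y + 18.2609 − 20 = 0 → C_y = 1.739 kN.
ΣF_x = 0: no horizontal applied forces, so C_x = 0.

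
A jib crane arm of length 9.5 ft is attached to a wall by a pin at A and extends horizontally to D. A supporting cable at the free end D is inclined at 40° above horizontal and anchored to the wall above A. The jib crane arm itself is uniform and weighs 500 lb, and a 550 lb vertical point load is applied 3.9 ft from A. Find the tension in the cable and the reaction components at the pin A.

T = 740.2 lb, A_x = 567.0 lb, A_y = 574.2 lb

ΣM about A: T·sin40°·9.5 − 500·4.75 − 550·3.9 = 0 → T = 4520/(9.5·0.642788) = 740.197 ≈ 740.2 lb.
ΣF_x = 0: A_x − T·cos40° = 0 → A_x = 740.197 × 0.766044 = 567.0 lb.
ΣF_y = 0: A_y + T·sin40° − 500 − 550 = 0 → A_y = 1050 − 740.197 × 0.642788 = 574.2 lb.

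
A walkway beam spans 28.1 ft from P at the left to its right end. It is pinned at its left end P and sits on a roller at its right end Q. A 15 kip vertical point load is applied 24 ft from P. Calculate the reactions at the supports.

Taking moments about P: Q_y·28.1 − 15·24 = 0 → Q_y = 360/28.1 = 12.8114 ≈ 12.81 kip.
ΣF_y = 0: P_y + 12.8114 − 15 = 0 → P_y = 2.189 kip.
ΣF_x = 0: no horizontal applied forces, so P_x = 0.

P_x = 0, P_y = 2.189 kip, Q_y = 12.81 kip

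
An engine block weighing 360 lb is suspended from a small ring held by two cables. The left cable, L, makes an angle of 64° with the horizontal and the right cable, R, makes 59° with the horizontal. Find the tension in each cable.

T_L = 221.1 lb, T_R = 188.2 lb

ΣF_x = 0: −T_L·cos64° + T_R·cos59° = 0 → T_R = 0.851143·T_L.
ΣF_y = 0: T_L·sin64° + T_R·sin59° = 360.
Substitute: T_L·(0.898794 + 0.851143·0.857167) = 360 → T_L = 221.081 ≈ 221.1 lb.
Then T_R = 0.851143 × 221.081 = 188.2 lb.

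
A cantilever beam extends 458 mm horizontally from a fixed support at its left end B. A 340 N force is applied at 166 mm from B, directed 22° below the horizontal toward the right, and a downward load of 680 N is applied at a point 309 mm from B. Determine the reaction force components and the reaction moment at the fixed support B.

B_x = -315.2 N, B_y = 807.4 N, M_B = 231300 N·mm

ΣF_x = 0: B_x + 340·cos22° = 0 → B_x = -315.2 N.
ΣF_y = 0: B_y − 340·sin22° − 680 = 0 → B_y = 807.4 N.
ΣM about B: M_B − 340·sin22°·166 − 680·309 = 0 → M_B = 231300 N·mm.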